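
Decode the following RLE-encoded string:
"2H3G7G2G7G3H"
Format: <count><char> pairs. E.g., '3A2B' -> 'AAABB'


Expanding each <count><char> pair:
  2H -> 'HH'
  3G -> 'GGG'
  7G -> 'GGGGGGG'
  2G -> 'GG'
  7G -> 'GGGGGGG'
  3H -> 'HHH'

Decoded = HHGGGGGGGGGGGGGGGGGGGHHH


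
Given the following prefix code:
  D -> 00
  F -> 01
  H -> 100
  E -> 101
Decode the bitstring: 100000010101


Decoding step by step:
Bits 100 -> H
Bits 00 -> D
Bits 00 -> D
Bits 101 -> E
Bits 01 -> F


Decoded message: HDDEF


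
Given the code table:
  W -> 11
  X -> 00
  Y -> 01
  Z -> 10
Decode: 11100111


Decoding:
11 -> W
10 -> Z
01 -> Y
11 -> W


Result: WZYW


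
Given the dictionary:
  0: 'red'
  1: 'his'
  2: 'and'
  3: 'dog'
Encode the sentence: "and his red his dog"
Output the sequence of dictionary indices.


Look up each word in the dictionary:
  'and' -> 2
  'his' -> 1
  'red' -> 0
  'his' -> 1
  'dog' -> 3

Encoded: [2, 1, 0, 1, 3]


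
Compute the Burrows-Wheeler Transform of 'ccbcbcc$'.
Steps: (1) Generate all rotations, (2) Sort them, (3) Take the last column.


Rotations (sorted):
  0: $ccbcbcc -> last char: c
  1: bcbcc$cc -> last char: c
  2: bcc$ccbc -> last char: c
  3: c$ccbcbc -> last char: c
  4: cbcbcc$c -> last char: c
  5: cbcc$ccb -> last char: b
  6: cc$ccbcb -> last char: b
  7: ccbcbcc$ -> last char: $


BWT = cccccbb$


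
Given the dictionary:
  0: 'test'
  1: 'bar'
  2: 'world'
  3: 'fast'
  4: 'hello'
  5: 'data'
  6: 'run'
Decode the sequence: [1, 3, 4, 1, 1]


Look up each index in the dictionary:
  1 -> 'bar'
  3 -> 'fast'
  4 -> 'hello'
  1 -> 'bar'
  1 -> 'bar'

Decoded: "bar fast hello bar bar"


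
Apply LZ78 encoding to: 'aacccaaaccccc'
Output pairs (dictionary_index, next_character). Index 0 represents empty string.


LZ78 encoding steps:
Dictionary: {0: ''}
Step 1: w='' (idx 0), next='a' -> output (0, 'a'), add 'a' as idx 1
Step 2: w='a' (idx 1), next='c' -> output (1, 'c'), add 'ac' as idx 2
Step 3: w='' (idx 0), next='c' -> output (0, 'c'), add 'c' as idx 3
Step 4: w='c' (idx 3), next='a' -> output (3, 'a'), add 'ca' as idx 4
Step 5: w='a' (idx 1), next='a' -> output (1, 'a'), add 'aa' as idx 5
Step 6: w='c' (idx 3), next='c' -> output (3, 'c'), add 'cc' as idx 6
Step 7: w='cc' (idx 6), next='c' -> output (6, 'c'), add 'ccc' as idx 7


Encoded: [(0, 'a'), (1, 'c'), (0, 'c'), (3, 'a'), (1, 'a'), (3, 'c'), (6, 'c')]


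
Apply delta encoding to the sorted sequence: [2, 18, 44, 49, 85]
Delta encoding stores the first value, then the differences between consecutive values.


First value: 2
Deltas:
  18 - 2 = 16
  44 - 18 = 26
  49 - 44 = 5
  85 - 49 = 36


Delta encoded: [2, 16, 26, 5, 36]


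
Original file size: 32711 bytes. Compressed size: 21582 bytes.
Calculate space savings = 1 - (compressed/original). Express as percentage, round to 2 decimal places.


ratio = compressed/original = 21582/32711 = 0.659778
savings = 1 - ratio = 1 - 0.659778 = 0.340222
as a percentage: 0.340222 * 100 = 34.02%

Space savings = 1 - 21582/32711 = 34.02%


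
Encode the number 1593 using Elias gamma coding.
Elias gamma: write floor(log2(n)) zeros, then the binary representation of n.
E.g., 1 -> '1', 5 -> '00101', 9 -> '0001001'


num_bits = floor(log2(1593)) + 1 = 11
leading_zeros = num_bits - 1 = 10
binary(1593) = 11000111001

Elias gamma(1593) = '0000000000' + '11000111001' = 000000000011000111001 (21 bits)


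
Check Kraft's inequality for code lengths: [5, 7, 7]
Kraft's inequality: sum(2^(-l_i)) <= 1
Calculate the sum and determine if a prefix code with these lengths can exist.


Sum = 2^(-5) + 2^(-7) + 2^(-7)
    = 0.03125 + 0.0078125 + 0.0078125
    = 6/128 = 0.046875
Since 0.046875 <= 1, Kraft's inequality IS satisfied.
A prefix code with these lengths CAN exist.

Kraft sum = 0.046875. Satisfied.


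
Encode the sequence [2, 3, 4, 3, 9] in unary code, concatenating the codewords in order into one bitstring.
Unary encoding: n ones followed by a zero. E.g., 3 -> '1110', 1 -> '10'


Encode each number as n ones followed by a terminating 0:
  2 -> 110 (3 bits)
  3 -> 1110 (4 bits)
  4 -> 11110 (5 bits)
  3 -> 1110 (4 bits)
  9 -> 1111111110 (10 bits)
Total length = 3 + 4 + 5 + 4 + 10 = 26 bits.

Unary([2, 3, 4, 3, 9]) = 11011101111011101111111110 (26 bits)


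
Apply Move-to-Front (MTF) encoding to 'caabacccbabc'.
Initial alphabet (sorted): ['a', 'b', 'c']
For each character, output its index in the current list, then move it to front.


MTF encoding:
'c': index 2 in ['a', 'b', 'c'] -> ['c', 'a', 'b']
'a': index 1 in ['c', 'a', 'b'] -> ['a', 'c', 'b']
'a': index 0 in ['a', 'c', 'b'] -> ['a', 'c', 'b']
'b': index 2 in ['a', 'c', 'b'] -> ['b', 'a', 'c']
'a': index 1 in ['b', 'a', 'c'] -> ['a', 'b', 'c']
'c': index 2 in ['a', 'b', 'c'] -> ['c', 'a', 'b']
'c': index 0 in ['c', 'a', 'b'] -> ['c', 'a', 'b']
'c': index 0 in ['c', 'a', 'b'] -> ['c', 'a', 'b']
'b': index 2 in ['c', 'a', 'b'] -> ['b', 'c', 'a']
'a': index 2 in ['b', 'c', 'a'] -> ['a', 'b', 'c']
'b': index 1 in ['a', 'b', 'c'] -> ['b', 'a', 'c']
'c': index 2 in ['b', 'a', 'c'] -> ['c', 'b', 'a']


Output: [2, 1, 0, 2, 1, 2, 0, 0, 2, 2, 1, 2]


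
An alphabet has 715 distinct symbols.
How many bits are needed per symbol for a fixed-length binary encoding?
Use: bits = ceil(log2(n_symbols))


log2(715) = 9.4818
Bracket: 2^9 = 512 < 715 <= 2^10 = 1024
So ceil(log2(715)) = 10

bits = ceil(log2(715)) = ceil(9.4818) = 10 bits


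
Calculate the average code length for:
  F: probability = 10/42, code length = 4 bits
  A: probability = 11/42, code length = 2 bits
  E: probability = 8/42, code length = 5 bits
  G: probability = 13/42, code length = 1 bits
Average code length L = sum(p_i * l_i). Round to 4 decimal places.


Weighted contributions p_i * l_i:
  F: (10/42) * 4 = 40/42
  A: (11/42) * 2 = 22/42
  E: (8/42) * 5 = 40/42
  G: (13/42) * 1 = 13/42
Sum = (40 + 22 + 40 + 13)/42 = 115/42

L = 115/42 = 2.7381 bits/symbol


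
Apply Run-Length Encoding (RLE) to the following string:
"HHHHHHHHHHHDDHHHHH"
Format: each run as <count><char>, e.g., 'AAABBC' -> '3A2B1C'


Scanning runs left to right:
  i=0: run of 'H' x 11 -> '11H'
  i=11: run of 'D' x 2 -> '2D'
  i=13: run of 'H' x 5 -> '5H'

RLE = 11H2D5H


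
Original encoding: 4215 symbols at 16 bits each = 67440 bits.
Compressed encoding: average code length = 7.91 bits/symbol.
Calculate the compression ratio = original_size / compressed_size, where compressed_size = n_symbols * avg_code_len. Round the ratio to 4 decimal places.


original_size = n_symbols * orig_bits = 4215 * 16 = 67440 bits
compressed_size = n_symbols * avg_code_len = 4215 * 7.91 = 33340.65 bits
ratio = original_size / compressed_size = 67440 / 33340.65 = 2.0228

Compression ratio = 2.0228


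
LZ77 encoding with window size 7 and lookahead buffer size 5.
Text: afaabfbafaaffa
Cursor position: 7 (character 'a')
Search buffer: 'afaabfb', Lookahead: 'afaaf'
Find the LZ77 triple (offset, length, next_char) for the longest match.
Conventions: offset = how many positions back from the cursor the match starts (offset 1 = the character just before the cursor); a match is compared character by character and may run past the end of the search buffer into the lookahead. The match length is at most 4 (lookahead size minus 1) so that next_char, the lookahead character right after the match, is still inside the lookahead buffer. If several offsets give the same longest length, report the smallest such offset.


Try each offset into the search buffer:
  offset=1 (pos 6, char 'b'): match length 0
  offset=2 (pos 5, char 'f'): match length 0
  offset=3 (pos 4, char 'b'): match length 0
  offset=4 (pos 3, char 'a'): match length 1
  offset=5 (pos 2, char 'a'): match length 1
  offset=6 (pos 1, char 'f'): match length 0
  offset=7 (pos 0, char 'a'): match length 4
Longest match has length 4 at offset 7.
next_char = character at position 7 + 4 = 11 -> 'f'

Best match: offset=7, length=4 (matching 'afaa' starting at position 0)
LZ77 triple: (7, 4, 'f')


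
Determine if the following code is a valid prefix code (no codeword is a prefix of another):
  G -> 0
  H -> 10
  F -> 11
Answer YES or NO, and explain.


Checking each pair (does one codeword prefix another?):
  G='0' vs H='10': no prefix
  G='0' vs F='11': no prefix
  H='10' vs G='0': no prefix
  H='10' vs F='11': no prefix
  F='11' vs G='0': no prefix
  F='11' vs H='10': no prefix
No violation found over all pairs.

YES -- this is a valid prefix code. No codeword is a prefix of any other codeword.


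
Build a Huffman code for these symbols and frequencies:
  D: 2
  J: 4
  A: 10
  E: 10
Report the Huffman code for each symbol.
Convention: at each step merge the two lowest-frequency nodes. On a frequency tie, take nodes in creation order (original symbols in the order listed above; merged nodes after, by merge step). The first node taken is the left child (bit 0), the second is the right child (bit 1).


Huffman tree construction:
Step 1: Merge D(2) + J(4) = 6
Step 2: Merge (D+J)(6) + A(10) = 16
Step 3: Merge E(10) + ((D+J)+A)(16) = 26
Read each symbol's code off the tree from the root (left child = 0, right child = 1).

Codes:
  D: 100 (length 3)
  J: 101 (length 3)
  A: 11 (length 2)
  E: 0 (length 1)
Average code length: 48/26 = 1.8462 bits/symbol


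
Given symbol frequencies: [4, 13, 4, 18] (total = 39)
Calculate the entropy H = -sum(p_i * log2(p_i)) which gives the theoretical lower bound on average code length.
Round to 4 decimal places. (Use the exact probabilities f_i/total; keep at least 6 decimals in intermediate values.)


Per-symbol terms -p_i * log2(p_i) with p_i = f_i/39:
  p = 4/39 = 0.102564: log2(p) = -3.285402, -p*log2(p) = 0.336964
  p = 13/39 = 0.333333: log2(p) = -1.584963, -p*log2(p) = 0.528321
  p = 4/39 = 0.102564: log2(p) = -3.285402, -p*log2(p) = 0.336964
  p = 18/39 = 0.461538: log2(p) = -1.115477, -p*log2(p) = 0.514836
H = 0.336964 + 0.528321 + 0.336964 + 0.514836 = 1.717085

H = 1.7171 bits/symbol


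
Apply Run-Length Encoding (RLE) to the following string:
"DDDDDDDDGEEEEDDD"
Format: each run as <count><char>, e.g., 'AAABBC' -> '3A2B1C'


Scanning runs left to right:
  i=0: run of 'D' x 8 -> '8D'
  i=8: run of 'G' x 1 -> '1G'
  i=9: run of 'E' x 4 -> '4E'
  i=13: run of 'D' x 3 -> '3D'

RLE = 8D1G4E3D


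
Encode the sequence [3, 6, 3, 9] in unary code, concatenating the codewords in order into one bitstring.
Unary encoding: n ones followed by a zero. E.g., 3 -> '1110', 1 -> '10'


Encode each number as n ones followed by a terminating 0:
  3 -> 1110 (4 bits)
  6 -> 1111110 (7 bits)
  3 -> 1110 (4 bits)
  9 -> 1111111110 (10 bits)
Total length = 4 + 7 + 4 + 10 = 25 bits.

Unary([3, 6, 3, 9]) = 1110111111011101111111110 (25 bits)


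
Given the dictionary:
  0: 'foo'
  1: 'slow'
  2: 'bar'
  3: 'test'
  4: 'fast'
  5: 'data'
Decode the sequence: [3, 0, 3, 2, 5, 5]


Look up each index in the dictionary:
  3 -> 'test'
  0 -> 'foo'
  3 -> 'test'
  2 -> 'bar'
  5 -> 'data'
  5 -> 'data'

Decoded: "test foo test bar data data"


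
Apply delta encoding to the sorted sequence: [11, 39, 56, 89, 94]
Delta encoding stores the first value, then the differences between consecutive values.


First value: 11
Deltas:
  39 - 11 = 28
  56 - 39 = 17
  89 - 56 = 33
  94 - 89 = 5


Delta encoded: [11, 28, 17, 33, 5]


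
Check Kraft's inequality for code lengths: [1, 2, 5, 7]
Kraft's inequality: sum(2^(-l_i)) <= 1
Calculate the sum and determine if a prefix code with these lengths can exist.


Sum = 2^(-1) + 2^(-2) + 2^(-5) + 2^(-7)
    = 0.5 + 0.25 + 0.03125 + 0.0078125
    = 101/128 = 0.7890625
Since 0.7890625 <= 1, Kraft's inequality IS satisfied.
A prefix code with these lengths CAN exist.

Kraft sum = 0.7890625. Satisfied.


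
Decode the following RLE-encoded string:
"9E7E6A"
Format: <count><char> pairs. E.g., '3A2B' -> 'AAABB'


Expanding each <count><char> pair:
  9E -> 'EEEEEEEEE'
  7E -> 'EEEEEEE'
  6A -> 'AAAAAA'

Decoded = EEEEEEEEEEEEEEEEAAAAAA


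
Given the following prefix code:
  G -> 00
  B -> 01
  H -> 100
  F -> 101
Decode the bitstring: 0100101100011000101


Decoding step by step:
Bits 01 -> B
Bits 00 -> G
Bits 101 -> F
Bits 100 -> H
Bits 01 -> B
Bits 100 -> H
Bits 01 -> B
Bits 01 -> B


Decoded message: BGFHBHBB


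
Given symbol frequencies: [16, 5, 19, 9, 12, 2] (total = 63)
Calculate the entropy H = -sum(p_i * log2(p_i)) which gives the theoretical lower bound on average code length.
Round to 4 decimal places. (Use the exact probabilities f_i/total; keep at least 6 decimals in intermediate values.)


Per-symbol terms -p_i * log2(p_i) with p_i = f_i/63:
  p = 16/63 = 0.253968: log2(p) = -1.977280, -p*log2(p) = 0.502166
  p = 5/63 = 0.079365: log2(p) = -3.655352, -p*log2(p) = 0.290107
  p = 19/63 = 0.301587: log2(p) = -1.729352, -p*log2(p) = 0.521551
  p = 9/63 = 0.142857: log2(p) = -2.807355, -p*log2(p) = 0.401051
  p = 12/63 = 0.190476: log2(p) = -2.392317, -p*log2(p) = 0.455680
  p = 2/63 = 0.031746: log2(p) = -4.977280, -p*log2(p) = 0.158009
H = 0.502166 + 0.290107 + 0.521551 + 0.401051 + 0.455680 + 0.158009 = 2.328564

H = 2.3286 bits/symbol


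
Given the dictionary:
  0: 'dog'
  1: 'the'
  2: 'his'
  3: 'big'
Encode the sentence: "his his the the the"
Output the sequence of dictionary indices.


Look up each word in the dictionary:
  'his' -> 2
  'his' -> 2
  'the' -> 1
  'the' -> 1
  'the' -> 1

Encoded: [2, 2, 1, 1, 1]


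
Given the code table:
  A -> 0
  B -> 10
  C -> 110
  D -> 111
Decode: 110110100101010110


Decoding:
110 -> C
110 -> C
10 -> B
0 -> A
10 -> B
10 -> B
10 -> B
110 -> C


Result: CCBABBBC


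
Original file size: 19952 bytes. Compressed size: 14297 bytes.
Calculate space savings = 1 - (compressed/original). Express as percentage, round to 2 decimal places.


ratio = compressed/original = 14297/19952 = 0.71657
savings = 1 - ratio = 1 - 0.71657 = 0.28343
as a percentage: 0.28343 * 100 = 28.34%

Space savings = 1 - 14297/19952 = 28.34%


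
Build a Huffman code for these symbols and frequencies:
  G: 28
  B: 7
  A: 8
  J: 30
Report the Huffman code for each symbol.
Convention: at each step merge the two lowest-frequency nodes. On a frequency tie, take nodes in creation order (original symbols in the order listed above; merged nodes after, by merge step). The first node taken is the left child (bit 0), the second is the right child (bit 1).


Huffman tree construction:
Step 1: Merge B(7) + A(8) = 15
Step 2: Merge (B+A)(15) + G(28) = 43
Step 3: Merge J(30) + ((B+A)+G)(43) = 73
Read each symbol's code off the tree from the root (left child = 0, right child = 1).

Codes:
  G: 11 (length 2)
  B: 100 (length 3)
  A: 101 (length 3)
  J: 0 (length 1)
Average code length: 131/73 = 1.7945 bits/symbol


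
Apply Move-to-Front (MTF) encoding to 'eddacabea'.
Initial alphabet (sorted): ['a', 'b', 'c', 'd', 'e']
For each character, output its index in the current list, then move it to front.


MTF encoding:
'e': index 4 in ['a', 'b', 'c', 'd', 'e'] -> ['e', 'a', 'b', 'c', 'd']
'd': index 4 in ['e', 'a', 'b', 'c', 'd'] -> ['d', 'e', 'a', 'b', 'c']
'd': index 0 in ['d', 'e', 'a', 'b', 'c'] -> ['d', 'e', 'a', 'b', 'c']
'a': index 2 in ['d', 'e', 'a', 'b', 'c'] -> ['a', 'd', 'e', 'b', 'c']
'c': index 4 in ['a', 'd', 'e', 'b', 'c'] -> ['c', 'a', 'd', 'e', 'b']
'a': index 1 in ['c', 'a', 'd', 'e', 'b'] -> ['a', 'c', 'd', 'e', 'b']
'b': index 4 in ['a', 'c', 'd', 'e', 'b'] -> ['b', 'a', 'c', 'd', 'e']
'e': index 4 in ['b', 'a', 'c', 'd', 'e'] -> ['e', 'b', 'a', 'c', 'd']
'a': index 2 in ['e', 'b', 'a', 'c', 'd'] -> ['a', 'e', 'b', 'c', 'd']


Output: [4, 4, 0, 2, 4, 1, 4, 4, 2]


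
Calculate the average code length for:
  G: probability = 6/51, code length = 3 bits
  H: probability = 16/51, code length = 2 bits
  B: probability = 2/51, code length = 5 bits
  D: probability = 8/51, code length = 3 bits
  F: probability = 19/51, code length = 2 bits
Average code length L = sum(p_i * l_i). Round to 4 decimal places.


Weighted contributions p_i * l_i:
  G: (6/51) * 3 = 18/51
  H: (16/51) * 2 = 32/51
  B: (2/51) * 5 = 10/51
  D: (8/51) * 3 = 24/51
  F: (19/51) * 2 = 38/51
Sum = (18 + 32 + 10 + 24 + 38)/51 = 122/51

L = 122/51 = 2.3922 bits/symbol


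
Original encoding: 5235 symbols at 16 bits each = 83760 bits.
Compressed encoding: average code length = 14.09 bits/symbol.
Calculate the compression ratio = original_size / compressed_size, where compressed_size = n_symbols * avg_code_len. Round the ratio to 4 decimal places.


original_size = n_symbols * orig_bits = 5235 * 16 = 83760 bits
compressed_size = n_symbols * avg_code_len = 5235 * 14.09 = 73761.15 bits
ratio = original_size / compressed_size = 83760 / 73761.15 = 1.1356

Compression ratio = 1.1356


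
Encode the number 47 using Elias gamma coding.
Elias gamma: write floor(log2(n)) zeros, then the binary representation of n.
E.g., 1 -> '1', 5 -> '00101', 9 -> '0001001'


num_bits = floor(log2(47)) + 1 = 6
leading_zeros = num_bits - 1 = 5
binary(47) = 101111

Elias gamma(47) = '00000' + '101111' = 00000101111 (11 bits)


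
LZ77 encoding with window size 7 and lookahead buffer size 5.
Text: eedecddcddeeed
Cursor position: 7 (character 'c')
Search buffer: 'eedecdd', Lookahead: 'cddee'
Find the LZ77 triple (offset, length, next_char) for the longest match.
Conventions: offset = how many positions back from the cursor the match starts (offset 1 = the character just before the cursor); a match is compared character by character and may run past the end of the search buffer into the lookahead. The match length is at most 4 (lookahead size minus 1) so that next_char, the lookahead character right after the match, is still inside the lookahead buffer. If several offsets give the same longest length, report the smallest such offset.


Try each offset into the search buffer:
  offset=1 (pos 6, char 'd'): match length 0
  offset=2 (pos 5, char 'd'): match length 0
  offset=3 (pos 4, char 'c'): match length 3
  offset=4 (pos 3, char 'e'): match length 0
  offset=5 (pos 2, char 'd'): match length 0
  offset=6 (pos 1, char 'e'): match length 0
  offset=7 (pos 0, char 'e'): match length 0
Longest match has length 3 at offset 3.
next_char = character at position 7 + 3 = 10 -> 'e'

Best match: offset=3, length=3 (matching 'cdd' starting at position 4)
LZ77 triple: (3, 3, 'e')


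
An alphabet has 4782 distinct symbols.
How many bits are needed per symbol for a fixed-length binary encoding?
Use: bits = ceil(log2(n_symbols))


log2(4782) = 12.2234
Bracket: 2^12 = 4096 < 4782 <= 2^13 = 8192
So ceil(log2(4782)) = 13

bits = ceil(log2(4782)) = ceil(12.2234) = 13 bits


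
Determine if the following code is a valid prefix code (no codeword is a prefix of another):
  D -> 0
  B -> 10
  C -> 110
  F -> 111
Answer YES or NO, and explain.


Checking each pair (does one codeword prefix another?):
  D='0' vs B='10': no prefix
  D='0' vs C='110': no prefix
  D='0' vs F='111': no prefix
  B='10' vs D='0': no prefix
  B='10' vs C='110': no prefix
  B='10' vs F='111': no prefix
  C='110' vs D='0': no prefix
  C='110' vs B='10': no prefix
  C='110' vs F='111': no prefix
  F='111' vs D='0': no prefix
  F='111' vs B='10': no prefix
  F='111' vs C='110': no prefix
No violation found over all pairs.

YES -- this is a valid prefix code. No codeword is a prefix of any other codeword.


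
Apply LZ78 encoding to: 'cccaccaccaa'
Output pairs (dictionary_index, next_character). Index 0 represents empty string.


LZ78 encoding steps:
Dictionary: {0: ''}
Step 1: w='' (idx 0), next='c' -> output (0, 'c'), add 'c' as idx 1
Step 2: w='c' (idx 1), next='c' -> output (1, 'c'), add 'cc' as idx 2
Step 3: w='' (idx 0), next='a' -> output (0, 'a'), add 'a' as idx 3
Step 4: w='cc' (idx 2), next='a' -> output (2, 'a'), add 'cca' as idx 4
Step 5: w='cca' (idx 4), next='a' -> output (4, 'a'), add 'ccaa' as idx 5


Encoded: [(0, 'c'), (1, 'c'), (0, 'a'), (2, 'a'), (4, 'a')]


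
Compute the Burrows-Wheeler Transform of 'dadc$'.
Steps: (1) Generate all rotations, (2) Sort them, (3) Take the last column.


Rotations (sorted):
  0: $dadc -> last char: c
  1: adc$d -> last char: d
  2: c$dad -> last char: d
  3: dadc$ -> last char: $
  4: dc$da -> last char: a


BWT = cdd$a


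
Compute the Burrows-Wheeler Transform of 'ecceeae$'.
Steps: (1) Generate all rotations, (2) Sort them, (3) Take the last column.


Rotations (sorted):
  0: $ecceeae -> last char: e
  1: ae$eccee -> last char: e
  2: cceeae$e -> last char: e
  3: ceeae$ec -> last char: c
  4: e$ecceea -> last char: a
  5: eae$ecce -> last char: e
  6: ecceeae$ -> last char: $
  7: eeae$ecc -> last char: c


BWT = eeecae$c


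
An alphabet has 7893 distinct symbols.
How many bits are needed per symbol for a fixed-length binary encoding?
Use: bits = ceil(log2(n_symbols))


log2(7893) = 12.9464
Bracket: 2^12 = 4096 < 7893 <= 2^13 = 8192
So ceil(log2(7893)) = 13

bits = ceil(log2(7893)) = ceil(12.9464) = 13 bits


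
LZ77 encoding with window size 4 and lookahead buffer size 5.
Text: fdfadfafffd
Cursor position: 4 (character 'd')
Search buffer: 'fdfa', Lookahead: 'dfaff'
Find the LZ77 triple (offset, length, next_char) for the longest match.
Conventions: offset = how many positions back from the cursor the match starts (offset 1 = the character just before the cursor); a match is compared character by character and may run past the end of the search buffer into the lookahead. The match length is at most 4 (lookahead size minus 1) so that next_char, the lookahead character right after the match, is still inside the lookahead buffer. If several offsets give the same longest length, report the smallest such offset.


Try each offset into the search buffer:
  offset=1 (pos 3, char 'a'): match length 0
  offset=2 (pos 2, char 'f'): match length 0
  offset=3 (pos 1, char 'd'): match length 3
  offset=4 (pos 0, char 'f'): match length 0
Longest match has length 3 at offset 3.
next_char = character at position 4 + 3 = 7 -> 'f'

Best match: offset=3, length=3 (matching 'dfa' starting at position 1)
LZ77 triple: (3, 3, 'f')


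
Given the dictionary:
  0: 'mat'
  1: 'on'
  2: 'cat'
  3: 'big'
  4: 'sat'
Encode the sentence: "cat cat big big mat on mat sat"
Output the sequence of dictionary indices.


Look up each word in the dictionary:
  'cat' -> 2
  'cat' -> 2
  'big' -> 3
  'big' -> 3
  'mat' -> 0
  'on' -> 1
  'mat' -> 0
  'sat' -> 4

Encoded: [2, 2, 3, 3, 0, 1, 0, 4]


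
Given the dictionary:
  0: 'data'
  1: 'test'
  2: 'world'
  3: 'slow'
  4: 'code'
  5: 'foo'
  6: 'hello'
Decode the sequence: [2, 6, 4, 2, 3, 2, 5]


Look up each index in the dictionary:
  2 -> 'world'
  6 -> 'hello'
  4 -> 'code'
  2 -> 'world'
  3 -> 'slow'
  2 -> 'world'
  5 -> 'foo'

Decoded: "world hello code world slow world foo"


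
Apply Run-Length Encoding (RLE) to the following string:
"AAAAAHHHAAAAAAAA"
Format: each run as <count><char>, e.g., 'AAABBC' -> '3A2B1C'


Scanning runs left to right:
  i=0: run of 'A' x 5 -> '5A'
  i=5: run of 'H' x 3 -> '3H'
  i=8: run of 'A' x 8 -> '8A'

RLE = 5A3H8A


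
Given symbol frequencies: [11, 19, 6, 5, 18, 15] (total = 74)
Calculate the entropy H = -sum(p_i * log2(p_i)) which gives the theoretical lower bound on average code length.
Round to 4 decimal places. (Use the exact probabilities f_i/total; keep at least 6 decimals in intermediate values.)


Per-symbol terms -p_i * log2(p_i) with p_i = f_i/74:
  p = 11/74 = 0.148649: log2(p) = -2.750022, -p*log2(p) = 0.408787
  p = 19/74 = 0.256757: log2(p) = -1.961526, -p*log2(p) = 0.503635
  p = 6/74 = 0.081081: log2(p) = -3.624491, -p*log2(p) = 0.293878
  p = 5/74 = 0.067568: log2(p) = -3.887525, -p*log2(p) = 0.262671
  p = 18/74 = 0.243243: log2(p) = -2.039528, -p*log2(p) = 0.496101
  p = 15/74 = 0.202703: log2(p) = -2.302563, -p*log2(p) = 0.466736
H = 0.408787 + 0.503635 + 0.293878 + 0.262671 + 0.496101 + 0.466736 = 2.431808

H = 2.4318 bits/symbol


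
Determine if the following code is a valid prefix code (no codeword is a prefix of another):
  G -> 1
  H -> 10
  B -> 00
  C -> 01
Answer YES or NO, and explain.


Checking each pair (does one codeword prefix another?):
  G='1' vs H='10': prefix -- VIOLATION

NO -- this is NOT a valid prefix code. G (1) is a prefix of H (10).


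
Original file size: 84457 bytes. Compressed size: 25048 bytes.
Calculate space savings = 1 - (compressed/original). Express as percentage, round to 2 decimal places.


ratio = compressed/original = 25048/84457 = 0.296577
savings = 1 - ratio = 1 - 0.296577 = 0.703423
as a percentage: 0.703423 * 100 = 70.34%

Space savings = 1 - 25048/84457 = 70.34%


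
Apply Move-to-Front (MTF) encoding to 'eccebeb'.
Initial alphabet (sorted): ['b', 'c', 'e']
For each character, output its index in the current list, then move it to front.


MTF encoding:
'e': index 2 in ['b', 'c', 'e'] -> ['e', 'b', 'c']
'c': index 2 in ['e', 'b', 'c'] -> ['c', 'e', 'b']
'c': index 0 in ['c', 'e', 'b'] -> ['c', 'e', 'b']
'e': index 1 in ['c', 'e', 'b'] -> ['e', 'c', 'b']
'b': index 2 in ['e', 'c', 'b'] -> ['b', 'e', 'c']
'e': index 1 in ['b', 'e', 'c'] -> ['e', 'b', 'c']
'b': index 1 in ['e', 'b', 'c'] -> ['b', 'e', 'c']


Output: [2, 2, 0, 1, 2, 1, 1]


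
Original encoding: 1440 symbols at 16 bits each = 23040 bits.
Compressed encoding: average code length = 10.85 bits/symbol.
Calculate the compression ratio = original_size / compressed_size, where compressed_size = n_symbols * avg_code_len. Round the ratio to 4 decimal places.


original_size = n_symbols * orig_bits = 1440 * 16 = 23040 bits
compressed_size = n_symbols * avg_code_len = 1440 * 10.85 = 15624.0 bits
ratio = original_size / compressed_size = 23040 / 15624.0 = 1.4747

Compression ratio = 1.4747


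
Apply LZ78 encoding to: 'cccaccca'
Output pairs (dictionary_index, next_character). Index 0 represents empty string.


LZ78 encoding steps:
Dictionary: {0: ''}
Step 1: w='' (idx 0), next='c' -> output (0, 'c'), add 'c' as idx 1
Step 2: w='c' (idx 1), next='c' -> output (1, 'c'), add 'cc' as idx 2
Step 3: w='' (idx 0), next='a' -> output (0, 'a'), add 'a' as idx 3
Step 4: w='cc' (idx 2), next='c' -> output (2, 'c'), add 'ccc' as idx 4
Step 5: w='a' (idx 3), end of input -> output (3, '')


Encoded: [(0, 'c'), (1, 'c'), (0, 'a'), (2, 'c'), (3, '')]


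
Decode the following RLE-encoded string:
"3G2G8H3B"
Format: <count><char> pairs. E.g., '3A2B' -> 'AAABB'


Expanding each <count><char> pair:
  3G -> 'GGG'
  2G -> 'GG'
  8H -> 'HHHHHHHH'
  3B -> 'BBB'

Decoded = GGGGGHHHHHHHHBBB


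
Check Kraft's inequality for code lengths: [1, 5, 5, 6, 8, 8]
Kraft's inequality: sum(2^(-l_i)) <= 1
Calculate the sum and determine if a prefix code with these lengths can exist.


Sum = 2^(-1) + 2^(-5) + 2^(-5) + 2^(-6) + 2^(-8) + 2^(-8)
    = 0.5 + 0.03125 + 0.03125 + 0.015625 + 0.00390625 + 0.00390625
    = 150/256 = 0.5859375
Since 0.5859375 <= 1, Kraft's inequality IS satisfied.
A prefix code with these lengths CAN exist.

Kraft sum = 0.5859375. Satisfied.


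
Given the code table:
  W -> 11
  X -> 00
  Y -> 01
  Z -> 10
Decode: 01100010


Decoding:
01 -> Y
10 -> Z
00 -> X
10 -> Z


Result: YZXZ


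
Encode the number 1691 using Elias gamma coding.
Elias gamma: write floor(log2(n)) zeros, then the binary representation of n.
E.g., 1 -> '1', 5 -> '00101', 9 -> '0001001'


num_bits = floor(log2(1691)) + 1 = 11
leading_zeros = num_bits - 1 = 10
binary(1691) = 11010011011

Elias gamma(1691) = '0000000000' + '11010011011' = 000000000011010011011 (21 bits)


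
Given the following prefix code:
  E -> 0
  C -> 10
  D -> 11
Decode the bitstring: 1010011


Decoding step by step:
Bits 10 -> C
Bits 10 -> C
Bits 0 -> E
Bits 11 -> D


Decoded message: CCED


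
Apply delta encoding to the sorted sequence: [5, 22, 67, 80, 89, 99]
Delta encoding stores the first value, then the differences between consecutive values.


First value: 5
Deltas:
  22 - 5 = 17
  67 - 22 = 45
  80 - 67 = 13
  89 - 80 = 9
  99 - 89 = 10


Delta encoded: [5, 17, 45, 13, 9, 10]


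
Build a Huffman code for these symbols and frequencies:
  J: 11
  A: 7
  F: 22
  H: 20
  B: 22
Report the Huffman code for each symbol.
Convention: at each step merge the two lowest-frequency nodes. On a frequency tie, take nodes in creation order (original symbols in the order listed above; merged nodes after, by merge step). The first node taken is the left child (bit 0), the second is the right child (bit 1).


Huffman tree construction:
Step 1: Merge A(7) + J(11) = 18
Step 2: Merge (A+J)(18) + H(20) = 38
Step 3: Merge F(22) + B(22) = 44
Step 4: Merge ((A+J)+H)(38) + (F+B)(44) = 82
Read each symbol's code off the tree from the root (left child = 0, right child = 1).

Codes:
  J: 001 (length 3)
  A: 000 (length 3)
  F: 10 (length 2)
  H: 01 (length 2)
  B: 11 (length 2)
Average code length: 182/82 = 2.2195 bits/symbol


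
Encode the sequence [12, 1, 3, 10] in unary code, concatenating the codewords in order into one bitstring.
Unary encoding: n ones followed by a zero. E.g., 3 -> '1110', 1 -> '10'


Encode each number as n ones followed by a terminating 0:
  12 -> 1111111111110 (13 bits)
  1 -> 10 (2 bits)
  3 -> 1110 (4 bits)
  10 -> 11111111110 (11 bits)
Total length = 13 + 2 + 4 + 11 = 30 bits.

Unary([12, 1, 3, 10]) = 111111111111010111011111111110 (30 bits)


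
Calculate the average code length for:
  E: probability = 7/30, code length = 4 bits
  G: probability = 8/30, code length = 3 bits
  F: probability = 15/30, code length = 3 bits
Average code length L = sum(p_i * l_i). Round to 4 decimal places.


Weighted contributions p_i * l_i:
  E: (7/30) * 4 = 28/30
  G: (8/30) * 3 = 24/30
  F: (15/30) * 3 = 45/30
Sum = (28 + 24 + 45)/30 = 97/30

L = 97/30 = 3.2333 bits/symbol


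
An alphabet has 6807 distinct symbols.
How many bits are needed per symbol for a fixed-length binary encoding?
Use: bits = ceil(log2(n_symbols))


log2(6807) = 12.7328
Bracket: 2^12 = 4096 < 6807 <= 2^13 = 8192
So ceil(log2(6807)) = 13

bits = ceil(log2(6807)) = ceil(12.7328) = 13 bits


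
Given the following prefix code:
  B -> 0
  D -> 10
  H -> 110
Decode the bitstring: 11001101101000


Decoding step by step:
Bits 110 -> H
Bits 0 -> B
Bits 110 -> H
Bits 110 -> H
Bits 10 -> D
Bits 0 -> B
Bits 0 -> B


Decoded message: HBHHDBB


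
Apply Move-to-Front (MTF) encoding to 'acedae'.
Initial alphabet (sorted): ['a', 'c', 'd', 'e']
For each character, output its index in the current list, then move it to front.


MTF encoding:
'a': index 0 in ['a', 'c', 'd', 'e'] -> ['a', 'c', 'd', 'e']
'c': index 1 in ['a', 'c', 'd', 'e'] -> ['c', 'a', 'd', 'e']
'e': index 3 in ['c', 'a', 'd', 'e'] -> ['e', 'c', 'a', 'd']
'd': index 3 in ['e', 'c', 'a', 'd'] -> ['d', 'e', 'c', 'a']
'a': index 3 in ['d', 'e', 'c', 'a'] -> ['a', 'd', 'e', 'c']
'e': index 2 in ['a', 'd', 'e', 'c'] -> ['e', 'a', 'd', 'c']


Output: [0, 1, 3, 3, 3, 2]


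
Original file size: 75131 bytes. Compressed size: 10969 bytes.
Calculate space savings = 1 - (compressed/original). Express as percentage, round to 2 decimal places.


ratio = compressed/original = 10969/75131 = 0.145998
savings = 1 - ratio = 1 - 0.145998 = 0.854002
as a percentage: 0.854002 * 100 = 85.4%

Space savings = 1 - 10969/75131 = 85.4%


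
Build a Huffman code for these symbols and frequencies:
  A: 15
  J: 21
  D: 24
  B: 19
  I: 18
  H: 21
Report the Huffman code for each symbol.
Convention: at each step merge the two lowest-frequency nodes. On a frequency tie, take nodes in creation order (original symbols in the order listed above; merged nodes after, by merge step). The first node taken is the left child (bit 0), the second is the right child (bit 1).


Huffman tree construction:
Step 1: Merge A(15) + I(18) = 33
Step 2: Merge B(19) + J(21) = 40
Step 3: Merge H(21) + D(24) = 45
Step 4: Merge (A+I)(33) + (B+J)(40) = 73
Step 5: Merge (H+D)(45) + ((A+I)+(B+J))(73) = 118
Read each symbol's code off the tree from the root (left child = 0, right child = 1).

Codes:
  A: 100 (length 3)
  J: 111 (length 3)
  D: 01 (length 2)
  B: 110 (length 3)
  I: 101 (length 3)
  H: 00 (length 2)
Average code length: 309/118 = 2.6186 bits/symbol


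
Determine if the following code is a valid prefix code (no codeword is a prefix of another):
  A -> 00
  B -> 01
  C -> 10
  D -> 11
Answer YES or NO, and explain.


Checking each pair (does one codeword prefix another?):
  A='00' vs B='01': no prefix
  A='00' vs C='10': no prefix
  A='00' vs D='11': no prefix
  B='01' vs A='00': no prefix
  B='01' vs C='10': no prefix
  B='01' vs D='11': no prefix
  C='10' vs A='00': no prefix
  C='10' vs B='01': no prefix
  C='10' vs D='11': no prefix
  D='11' vs A='00': no prefix
  D='11' vs B='01': no prefix
  D='11' vs C='10': no prefix
No violation found over all pairs.

YES -- this is a valid prefix code. No codeword is a prefix of any other codeword.


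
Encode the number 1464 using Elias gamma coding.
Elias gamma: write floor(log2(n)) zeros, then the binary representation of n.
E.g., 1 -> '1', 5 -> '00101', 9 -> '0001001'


num_bits = floor(log2(1464)) + 1 = 11
leading_zeros = num_bits - 1 = 10
binary(1464) = 10110111000

Elias gamma(1464) = '0000000000' + '10110111000' = 000000000010110111000 (21 bits)


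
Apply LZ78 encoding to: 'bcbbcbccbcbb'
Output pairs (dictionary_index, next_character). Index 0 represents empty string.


LZ78 encoding steps:
Dictionary: {0: ''}
Step 1: w='' (idx 0), next='b' -> output (0, 'b'), add 'b' as idx 1
Step 2: w='' (idx 0), next='c' -> output (0, 'c'), add 'c' as idx 2
Step 3: w='b' (idx 1), next='b' -> output (1, 'b'), add 'bb' as idx 3
Step 4: w='c' (idx 2), next='b' -> output (2, 'b'), add 'cb' as idx 4
Step 5: w='c' (idx 2), next='c' -> output (2, 'c'), add 'cc' as idx 5
Step 6: w='b' (idx 1), next='c' -> output (1, 'c'), add 'bc' as idx 6
Step 7: w='bb' (idx 3), end of input -> output (3, '')


Encoded: [(0, 'b'), (0, 'c'), (1, 'b'), (2, 'b'), (2, 'c'), (1, 'c'), (3, '')]


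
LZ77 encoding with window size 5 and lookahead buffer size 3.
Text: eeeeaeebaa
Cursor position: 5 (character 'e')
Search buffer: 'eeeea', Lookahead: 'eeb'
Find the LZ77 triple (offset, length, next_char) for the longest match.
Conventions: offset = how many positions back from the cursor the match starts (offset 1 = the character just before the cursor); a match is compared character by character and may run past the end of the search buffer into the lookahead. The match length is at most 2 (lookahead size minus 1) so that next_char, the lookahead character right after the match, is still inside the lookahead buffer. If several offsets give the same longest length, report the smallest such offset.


Try each offset into the search buffer:
  offset=1 (pos 4, char 'a'): match length 0
  offset=2 (pos 3, char 'e'): match length 1
  offset=3 (pos 2, char 'e'): match length 2
  offset=4 (pos 1, char 'e'): match length 2
  offset=5 (pos 0, char 'e'): match length 2
Longest match has length 2, found at offsets 3, 4, 5; take the smallest, offset 3.
next_char = character at position 5 + 2 = 7 -> 'b'

Best match: offset=3, length=2 (matching 'ee' starting at position 2)
LZ77 triple: (3, 2, 'b')


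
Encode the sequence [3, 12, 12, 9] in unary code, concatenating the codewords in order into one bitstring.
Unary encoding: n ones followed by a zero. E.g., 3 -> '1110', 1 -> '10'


Encode each number as n ones followed by a terminating 0:
  3 -> 1110 (4 bits)
  12 -> 1111111111110 (13 bits)
  12 -> 1111111111110 (13 bits)
  9 -> 1111111110 (10 bits)
Total length = 4 + 13 + 13 + 10 = 40 bits.

Unary([3, 12, 12, 9]) = 1110111111111111011111111111101111111110 (40 bits)


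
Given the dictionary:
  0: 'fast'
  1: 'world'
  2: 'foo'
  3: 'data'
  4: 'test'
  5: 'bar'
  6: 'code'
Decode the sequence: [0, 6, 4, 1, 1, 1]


Look up each index in the dictionary:
  0 -> 'fast'
  6 -> 'code'
  4 -> 'test'
  1 -> 'world'
  1 -> 'world'
  1 -> 'world'

Decoded: "fast code test world world world"


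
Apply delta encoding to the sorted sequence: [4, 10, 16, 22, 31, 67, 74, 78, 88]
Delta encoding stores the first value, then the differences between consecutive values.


First value: 4
Deltas:
  10 - 4 = 6
  16 - 10 = 6
  22 - 16 = 6
  31 - 22 = 9
  67 - 31 = 36
  74 - 67 = 7
  78 - 74 = 4
  88 - 78 = 10


Delta encoded: [4, 6, 6, 6, 9, 36, 7, 4, 10]


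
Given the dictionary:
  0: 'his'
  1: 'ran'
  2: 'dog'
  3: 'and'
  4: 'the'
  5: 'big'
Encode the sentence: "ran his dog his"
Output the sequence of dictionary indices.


Look up each word in the dictionary:
  'ran' -> 1
  'his' -> 0
  'dog' -> 2
  'his' -> 0

Encoded: [1, 0, 2, 0]


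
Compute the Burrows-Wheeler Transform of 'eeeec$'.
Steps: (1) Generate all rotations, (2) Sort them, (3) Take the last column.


Rotations (sorted):
  0: $eeeec -> last char: c
  1: c$eeee -> last char: e
  2: ec$eee -> last char: e
  3: eec$ee -> last char: e
  4: eeec$e -> last char: e
  5: eeeec$ -> last char: $


BWT = ceeee$


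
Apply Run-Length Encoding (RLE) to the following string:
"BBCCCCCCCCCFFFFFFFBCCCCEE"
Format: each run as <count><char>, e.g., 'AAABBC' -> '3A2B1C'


Scanning runs left to right:
  i=0: run of 'B' x 2 -> '2B'
  i=2: run of 'C' x 9 -> '9C'
  i=11: run of 'F' x 7 -> '7F'
  i=18: run of 'B' x 1 -> '1B'
  i=19: run of 'C' x 4 -> '4C'
  i=23: run of 'E' x 2 -> '2E'

RLE = 2B9C7F1B4C2E


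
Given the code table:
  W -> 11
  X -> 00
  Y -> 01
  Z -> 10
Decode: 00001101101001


Decoding:
00 -> X
00 -> X
11 -> W
01 -> Y
10 -> Z
10 -> Z
01 -> Y


Result: XXWYZZY


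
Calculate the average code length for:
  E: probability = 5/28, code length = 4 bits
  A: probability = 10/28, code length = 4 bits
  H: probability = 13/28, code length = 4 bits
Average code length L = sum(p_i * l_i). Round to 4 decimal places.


Weighted contributions p_i * l_i:
  E: (5/28) * 4 = 20/28
  A: (10/28) * 4 = 40/28
  H: (13/28) * 4 = 52/28
Sum = (20 + 40 + 52)/28 = 112/28

L = 112/28 = 4.0000 bits/symbol


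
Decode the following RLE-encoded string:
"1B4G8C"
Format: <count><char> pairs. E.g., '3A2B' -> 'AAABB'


Expanding each <count><char> pair:
  1B -> 'B'
  4G -> 'GGGG'
  8C -> 'CCCCCCCC'

Decoded = BGGGGCCCCCCCC


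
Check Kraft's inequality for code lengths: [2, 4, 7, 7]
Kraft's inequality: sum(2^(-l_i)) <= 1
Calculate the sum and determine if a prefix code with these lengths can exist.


Sum = 2^(-2) + 2^(-4) + 2^(-7) + 2^(-7)
    = 0.25 + 0.0625 + 0.0078125 + 0.0078125
    = 42/128 = 0.328125
Since 0.328125 <= 1, Kraft's inequality IS satisfied.
A prefix code with these lengths CAN exist.

Kraft sum = 0.328125. Satisfied.


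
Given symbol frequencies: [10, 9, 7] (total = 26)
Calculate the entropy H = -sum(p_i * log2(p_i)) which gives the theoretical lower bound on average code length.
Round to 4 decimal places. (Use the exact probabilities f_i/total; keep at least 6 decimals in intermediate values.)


Per-symbol terms -p_i * log2(p_i) with p_i = f_i/26:
  p = 10/26 = 0.384615: log2(p) = -1.378512, -p*log2(p) = 0.530197
  p = 9/26 = 0.346154: log2(p) = -1.530515, -p*log2(p) = 0.529794
  p = 7/26 = 0.269231: log2(p) = -1.893085, -p*log2(p) = 0.509677
H = 0.530197 + 0.529794 + 0.509677 = 1.569668

H = 1.5697 bits/symbol


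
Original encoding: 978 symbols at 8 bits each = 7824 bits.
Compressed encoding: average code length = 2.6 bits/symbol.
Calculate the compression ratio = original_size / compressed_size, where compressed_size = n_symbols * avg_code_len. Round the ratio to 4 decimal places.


original_size = n_symbols * orig_bits = 978 * 8 = 7824 bits
compressed_size = n_symbols * avg_code_len = 978 * 2.6 = 2542.8 bits
ratio = original_size / compressed_size = 7824 / 2542.8 = 3.0769

Compression ratio = 3.0769


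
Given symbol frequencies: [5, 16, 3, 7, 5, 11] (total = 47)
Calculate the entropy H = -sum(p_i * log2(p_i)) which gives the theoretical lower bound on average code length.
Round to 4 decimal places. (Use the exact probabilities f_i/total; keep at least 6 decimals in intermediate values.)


Per-symbol terms -p_i * log2(p_i) with p_i = f_i/47:
  p = 5/47 = 0.106383: log2(p) = -3.232661, -p*log2(p) = 0.343900
  p = 16/47 = 0.340426: log2(p) = -1.554589, -p*log2(p) = 0.529222
  p = 3/47 = 0.063830: log2(p) = -3.969626, -p*log2(p) = 0.253380
  p = 7/47 = 0.148936: log2(p) = -2.747234, -p*log2(p) = 0.409163
  p = 5/47 = 0.106383: log2(p) = -3.232661, -p*log2(p) = 0.343900
  p = 11/47 = 0.234043: log2(p) = -2.095157, -p*log2(p) = 0.490356
H = 0.343900 + 0.529222 + 0.253380 + 0.409163 + 0.343900 + 0.490356 = 2.369921

H = 2.3699 bits/symbol
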